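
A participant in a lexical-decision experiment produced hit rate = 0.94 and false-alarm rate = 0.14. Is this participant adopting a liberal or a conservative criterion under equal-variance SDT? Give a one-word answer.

liberal

z(H) = 1.555, z(FA) = -1.080
c = −½·(z(H) + z(FA)) = -0.2375
c < 0 → liberal criterion (biased toward responding “yes”).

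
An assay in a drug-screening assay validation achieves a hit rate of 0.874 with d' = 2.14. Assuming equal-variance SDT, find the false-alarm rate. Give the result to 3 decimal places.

z(hit rate) = z(0.874) = 1.1455
z(FA) = z(H) − d' = 1.1455 − 2.14 = -0.9945
false-alarm rate = Φ(-0.9945) = 0.1600

false-alarm rate = 0.160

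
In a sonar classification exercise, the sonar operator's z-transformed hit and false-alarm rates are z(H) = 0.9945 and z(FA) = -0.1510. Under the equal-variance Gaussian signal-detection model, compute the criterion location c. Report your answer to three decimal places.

c = -0.422

c = −½·[z(H) + z(FA)] = −½·(0.9945 + (-0.1510)) = -0.42175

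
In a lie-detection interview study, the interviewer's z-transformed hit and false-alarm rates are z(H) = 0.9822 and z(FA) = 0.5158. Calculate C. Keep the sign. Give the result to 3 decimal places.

c = −½·[z(H) + z(FA)] = −½·(0.9822 + 0.5158) = -0.7490
c < 0: the interviewer has a liberal response bias.

C = -0.749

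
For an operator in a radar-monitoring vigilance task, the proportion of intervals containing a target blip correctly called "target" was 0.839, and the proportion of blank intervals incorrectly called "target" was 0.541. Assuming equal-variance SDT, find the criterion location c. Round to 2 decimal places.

c = -0.55

z(0.839) = 0.9904, z(0.541) = 0.1030
c = −½·[z(H) + z(FA)] = −0.5 × (0.9904 + 0.1030) = -0.5467
c < 0: the operator has a liberal response bias.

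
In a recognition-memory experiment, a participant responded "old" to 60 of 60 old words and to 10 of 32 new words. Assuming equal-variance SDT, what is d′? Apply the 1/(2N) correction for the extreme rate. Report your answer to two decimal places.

The hit rate is 60/60 = 1, so apply the 1/(2N) correction: H → 1 − 1/(2·60) = 0.99167.
z(H) = z(0.99167) = 2.394
z(FA) = z(0.31250) = -0.489
d' = 2.394 − (-0.489) = 2.883

d′ = 2.88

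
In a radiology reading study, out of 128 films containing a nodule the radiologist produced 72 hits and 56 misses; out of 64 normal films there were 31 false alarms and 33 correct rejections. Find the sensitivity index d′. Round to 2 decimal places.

H = 72/128 = 0.5625
FA = 31/64 = 0.4844
z(H) = z(0.5625) = 0.157
z(FA) = z(0.4844) = -0.039
d' = z(H) − z(FA) = 0.157 − (-0.039) = 0.196

d′ = 0.20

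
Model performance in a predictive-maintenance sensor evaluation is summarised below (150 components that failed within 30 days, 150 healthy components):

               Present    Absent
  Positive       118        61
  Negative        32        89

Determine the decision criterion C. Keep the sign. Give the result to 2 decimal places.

C = -0.28

H = 118/150 = 0.7867
FA = 61/150 = 0.4067
z(H) = z(0.7867) = 0.795
z(FA) = z(0.4067) = -0.236
c = −½·[z(H) + z(FA)] = −0.5 × (0.795 + (-0.236)) = -0.2795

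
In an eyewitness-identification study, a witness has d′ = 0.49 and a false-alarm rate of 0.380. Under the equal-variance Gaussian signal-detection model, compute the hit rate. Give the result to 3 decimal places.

z(false-alarm rate) = z(0.380) = -0.3055
z(H) = z(FA) + d' = -0.3055 + 0.49 = 0.1845
hit rate = Φ(0.1845) = 0.5732

hit rate = 0.573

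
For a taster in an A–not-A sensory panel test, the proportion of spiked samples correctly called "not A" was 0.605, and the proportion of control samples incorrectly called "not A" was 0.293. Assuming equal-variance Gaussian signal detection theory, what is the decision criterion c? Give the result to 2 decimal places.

c = 0.14

z(0.605) = 0.266, z(0.293) = -0.545
c = −½·[z(H) + z(FA)] = −0.5 × (0.266 + (-0.545)) = 0.1395
c > 0: the taster has a conservative response bias.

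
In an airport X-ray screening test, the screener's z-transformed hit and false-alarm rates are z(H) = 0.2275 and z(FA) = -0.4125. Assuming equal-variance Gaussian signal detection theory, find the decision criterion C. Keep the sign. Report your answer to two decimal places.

c = −½·[z(H) + z(FA)] = −½·(0.2275 + (-0.4125)) = 0.0925

C = 0.09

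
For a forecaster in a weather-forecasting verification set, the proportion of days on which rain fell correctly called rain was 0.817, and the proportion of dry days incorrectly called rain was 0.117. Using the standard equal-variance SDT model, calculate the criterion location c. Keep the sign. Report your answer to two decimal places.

c = 0.14

z(0.817) = 0.9040, z(0.117) = -1.1901
c = −½·[z(H) + z(FA)] = −0.5 × (0.9040 + (-1.1901)) = 0.14305
c > 0: the forecaster has a conservative response bias.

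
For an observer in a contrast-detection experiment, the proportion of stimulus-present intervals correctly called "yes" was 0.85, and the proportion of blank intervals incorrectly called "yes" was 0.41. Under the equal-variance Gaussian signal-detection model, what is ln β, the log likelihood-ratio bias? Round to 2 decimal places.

ln β = -0.51

z(H) = 1.036
z(FA) = -0.228
ln β = −½·[z(H)² − z(FA)²] = −0.5 × (1.073 − 0.052) = -0.5105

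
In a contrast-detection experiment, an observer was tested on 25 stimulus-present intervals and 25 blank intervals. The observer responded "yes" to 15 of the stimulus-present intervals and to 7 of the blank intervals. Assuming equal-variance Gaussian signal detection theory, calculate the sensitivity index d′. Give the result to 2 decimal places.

H = 15/25 = 0.6000
FA = 7/25 = 0.2800
Φ⁻¹(H) = 0.253
Φ⁻¹(FA) = -0.583
d' = z(H) − z(FA) = 0.253 − (-0.583) = 0.836

d′ = 0.84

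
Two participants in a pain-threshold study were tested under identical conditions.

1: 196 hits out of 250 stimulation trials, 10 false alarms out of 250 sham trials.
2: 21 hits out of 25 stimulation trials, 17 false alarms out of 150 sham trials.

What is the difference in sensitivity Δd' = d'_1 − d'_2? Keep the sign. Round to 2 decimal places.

Δd' = 0.33

1: z(0.7840) = 0.786, z(0.0400) = -1.751, d' = 2.537
2: z(0.8400) = 0.994, z(0.1133) = -1.209, d' = 2.203
Δd' = d'_1 − d'_2 = 2.537 − 2.203 = 0.334
1 has the higher sensitivity.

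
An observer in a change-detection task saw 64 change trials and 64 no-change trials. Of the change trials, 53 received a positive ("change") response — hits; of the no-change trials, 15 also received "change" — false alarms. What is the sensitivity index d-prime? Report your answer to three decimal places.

d-prime = 1.671

H = 53/64 = 0.8281
FA = 15/64 = 0.2344
Φ⁻¹(H) = Φ⁻¹(0.8281) = 0.9467
Φ⁻¹(FA) = Φ⁻¹(0.2344) = -0.7244
d' = z(H) − z(FA) = 0.9467 − (-0.7244) = 1.6711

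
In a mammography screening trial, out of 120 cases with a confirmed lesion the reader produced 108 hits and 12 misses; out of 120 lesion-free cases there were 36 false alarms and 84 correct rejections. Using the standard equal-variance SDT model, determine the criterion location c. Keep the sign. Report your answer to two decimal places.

c = -0.38

H = 108/120 = 0.9000
FA = 36/120 = 0.3000
Φ⁻¹(H) = 1.282
Φ⁻¹(FA) = -0.524
c = −½·[z(H) + z(FA)] = −0.5 × (1.282 + (-0.524)) = -0.379
c < 0: the reader has a liberal response bias.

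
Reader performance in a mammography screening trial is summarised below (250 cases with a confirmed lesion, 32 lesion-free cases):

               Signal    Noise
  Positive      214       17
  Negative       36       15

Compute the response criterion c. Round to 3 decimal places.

c = -0.570

H = 214/250 = 0.8560
FA = 17/32 = 0.5312
z(H) = z(0.8560) = 1.0625
z(FA) = z(0.5312) = 0.0783
c = −½·[z(H) + z(FA)] = −0.5 × (1.0625 + 0.0783) = -0.5704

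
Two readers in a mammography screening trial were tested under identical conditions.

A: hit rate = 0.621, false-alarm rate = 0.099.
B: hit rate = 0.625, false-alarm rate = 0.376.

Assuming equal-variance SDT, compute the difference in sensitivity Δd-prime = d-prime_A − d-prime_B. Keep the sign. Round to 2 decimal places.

Δd-prime = 0.96

A: z(0.621) = 0.308, z(0.099) = -1.287, d' = 1.595
B: z(0.625) = 0.319, z(0.376) = -0.316, d' = 0.635
Δd' = d'_A − d'_B = 1.595 − 0.635 = 0.960
A has the higher sensitivity.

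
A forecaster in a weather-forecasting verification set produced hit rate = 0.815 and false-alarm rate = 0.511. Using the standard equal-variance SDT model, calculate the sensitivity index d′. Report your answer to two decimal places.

d′ = 0.87

z(0.815) = 0.896, z(0.511) = 0.028
d' = z(H) − z(FA) = 0.896 − 0.028 = 0.868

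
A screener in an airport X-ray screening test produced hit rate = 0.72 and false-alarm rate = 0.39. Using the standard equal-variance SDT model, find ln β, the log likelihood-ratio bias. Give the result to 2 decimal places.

ln β = -0.13

Φ⁻¹(H) = Φ⁻¹(0.72) = 0.583
Φ⁻¹(FA) = Φ⁻¹(0.39) = -0.279
ln β = −½·[z(H)² − z(FA)²] = −0.5 × (0.340 − 0.078) = -0.131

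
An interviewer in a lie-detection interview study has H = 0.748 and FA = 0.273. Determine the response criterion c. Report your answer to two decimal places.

c = -0.03

Φ⁻¹(H) = 0.6682
Φ⁻¹(FA) = -0.6038
c = −½·[z(H) + z(FA)] = −0.5 × (0.6682 + (-0.6038)) = -0.0322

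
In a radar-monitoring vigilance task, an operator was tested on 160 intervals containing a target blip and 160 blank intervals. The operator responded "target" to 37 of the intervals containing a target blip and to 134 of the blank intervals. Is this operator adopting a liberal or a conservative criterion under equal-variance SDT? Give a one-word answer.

z(H) = -0.735, z(FA) = 0.984
c = −½·(z(H) + z(FA)) = -0.1245
c < 0 → liberal criterion (biased toward responding “yes”).

liberal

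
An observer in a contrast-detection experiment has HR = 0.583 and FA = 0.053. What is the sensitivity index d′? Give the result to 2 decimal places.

d′ = 1.83

z(H) = z(0.583) = 0.210
z(FA) = z(0.053) = -1.616
d' = z(H) − z(FA) = 0.210 − (-1.616) = 1.826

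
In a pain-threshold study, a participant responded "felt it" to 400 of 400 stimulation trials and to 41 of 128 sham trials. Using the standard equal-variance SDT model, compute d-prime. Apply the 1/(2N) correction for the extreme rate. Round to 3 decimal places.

d-prime = 3.490

The hit rate is 400/400 = 1, so apply the 1/(2N) correction: H → 1 − 1/(2·400) = 0.99875.
z(H) = z(0.99875) = 3.0233
z(FA) = z(0.32031) = -0.4668
d' = 3.0233 − (-0.4668) = 3.4901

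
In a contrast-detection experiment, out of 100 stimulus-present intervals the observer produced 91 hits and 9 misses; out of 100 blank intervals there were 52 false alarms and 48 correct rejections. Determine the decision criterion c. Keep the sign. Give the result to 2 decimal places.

H = 91/100 = 0.9100
FA = 52/100 = 0.5200
Φ⁻¹(H) = Φ⁻¹(0.9100) = 1.3408
Φ⁻¹(FA) = Φ⁻¹(0.5200) = 0.0502
c = −½·[z(H) + z(FA)] = −0.5 × (1.3408 + 0.0502) = -0.6955
c < 0: the observer has a liberal response bias.

c = -0.70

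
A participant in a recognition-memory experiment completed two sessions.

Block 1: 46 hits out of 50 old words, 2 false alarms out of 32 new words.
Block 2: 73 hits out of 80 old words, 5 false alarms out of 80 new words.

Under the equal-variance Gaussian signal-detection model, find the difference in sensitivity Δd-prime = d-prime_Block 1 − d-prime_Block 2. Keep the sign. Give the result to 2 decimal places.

Δd-prime = 0.05

Block 1: z(0.9200) = 1.405, z(0.0625) = -1.534, d' = 2.939
Block 2: z(0.9125) = 1.356, z(0.0625) = -1.534, d' = 2.890
Δd' = d'_Block 1 − d'_Block 2 = 2.939 − 2.890 = 0.049
Block 1 has the higher sensitivity.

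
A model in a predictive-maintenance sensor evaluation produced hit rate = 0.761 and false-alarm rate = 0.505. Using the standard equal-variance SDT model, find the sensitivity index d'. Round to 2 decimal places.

d' = 0.70

z(H) = z(0.761) = 0.710
z(FA) = z(0.505) = 0.013
d' = z(H) − z(FA) = 0.710 − 0.013 = 0.697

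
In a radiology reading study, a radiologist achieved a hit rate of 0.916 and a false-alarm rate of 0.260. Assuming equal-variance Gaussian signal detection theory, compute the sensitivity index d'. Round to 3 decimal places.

d' = 2.022

z(H) = z(0.916) = 1.3787
z(FA) = z(0.260) = -0.6433
d' = z(H) − z(FA) = 1.3787 − (-0.6433) = 2.0220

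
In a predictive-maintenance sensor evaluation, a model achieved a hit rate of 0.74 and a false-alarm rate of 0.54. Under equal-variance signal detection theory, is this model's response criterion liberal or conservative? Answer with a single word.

z(H) = 0.643, z(FA) = 0.100
c = −½·(z(H) + z(FA)) = -0.3715
c < 0 → liberal criterion (biased toward responding “yes”).

liberal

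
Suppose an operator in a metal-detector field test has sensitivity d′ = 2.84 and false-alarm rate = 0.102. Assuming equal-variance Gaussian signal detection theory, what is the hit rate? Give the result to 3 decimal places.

hit rate = 0.942

z(false-alarm rate) = z(0.102) = -1.2702
z(H) = z(FA) + d' = -1.2702 + 2.84 = 1.5698
hit rate = Φ(1.5698) = 0.9418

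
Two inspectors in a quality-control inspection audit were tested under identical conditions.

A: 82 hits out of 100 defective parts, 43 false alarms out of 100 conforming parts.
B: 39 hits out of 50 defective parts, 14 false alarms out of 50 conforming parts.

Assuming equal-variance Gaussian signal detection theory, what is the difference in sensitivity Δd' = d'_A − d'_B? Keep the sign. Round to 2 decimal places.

A: z(0.8200) = 0.915, z(0.4300) = -0.176, d' = 1.091
B: z(0.7800) = 0.772, z(0.2800) = -0.583, d' = 1.355
Δd' = d'_A − d'_B = 1.091 − 1.355 = -0.264
B has the higher sensitivity.

Δd' = -0.26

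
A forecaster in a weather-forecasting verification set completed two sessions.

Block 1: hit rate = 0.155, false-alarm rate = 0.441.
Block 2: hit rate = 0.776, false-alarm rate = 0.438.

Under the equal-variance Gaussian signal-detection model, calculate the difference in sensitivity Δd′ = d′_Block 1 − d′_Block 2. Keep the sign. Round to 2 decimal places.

Δd′ = -1.78

Block 1: z(0.155) = -1.015, z(0.441) = -0.148, d' = -0.867
Block 2: z(0.776) = 0.759, z(0.438) = -0.156, d' = 0.915
Δd' = d'_Block 1 − d'_Block 2 = -0.867 − 0.915 = -1.782
Block 2 has the higher sensitivity.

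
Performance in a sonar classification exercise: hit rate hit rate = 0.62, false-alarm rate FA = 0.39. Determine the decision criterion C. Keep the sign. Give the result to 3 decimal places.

C = -0.013

z(H) = z(0.62) = 0.3055
z(FA) = z(0.39) = -0.2793
c = −½·[z(H) + z(FA)] = −0.5 × (0.3055 + (-0.2793)) = -0.0131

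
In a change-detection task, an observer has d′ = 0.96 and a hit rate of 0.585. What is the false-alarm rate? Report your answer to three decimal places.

z(hit rate) = z(0.585) = 0.2147
z(FA) = z(H) − d' = 0.2147 − 0.96 = -0.7453
false-alarm rate = Φ(-0.7453) = 0.2280

false-alarm rate = 0.228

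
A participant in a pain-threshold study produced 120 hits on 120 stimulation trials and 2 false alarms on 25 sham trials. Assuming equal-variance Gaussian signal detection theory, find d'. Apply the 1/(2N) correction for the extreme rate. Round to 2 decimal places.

d' = 4.04

The hit rate is 120/120 = 1, so apply the 1/(2N) correction: H → 1 − 1/(2·120) = 0.99583.
z(H) = z(0.99583) = 2.638
z(FA) = z(0.08000) = -1.405
d' = 2.638 − (-1.405) = 4.043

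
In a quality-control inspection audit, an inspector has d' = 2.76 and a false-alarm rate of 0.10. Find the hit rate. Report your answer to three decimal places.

hit rate = 0.930

z(false-alarm rate) = z(0.10) = -1.2816
z(H) = z(FA) + d' = -1.2816 + 2.76 = 1.4784
hit rate = Φ(1.4784) = 0.9303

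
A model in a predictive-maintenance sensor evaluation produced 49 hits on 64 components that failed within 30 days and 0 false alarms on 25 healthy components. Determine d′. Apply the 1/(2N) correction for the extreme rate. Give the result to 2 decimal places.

The false-alarm rate is 0/25 = 0, so apply the 1/(2N) correction: FA → 1/(2·25) = 0.02000.
z(H) = z(0.76562) = 0.724
z(FA) = z(0.02000) = -2.054
d' = 0.724 − (-2.054) = 2.778

d′ = 2.78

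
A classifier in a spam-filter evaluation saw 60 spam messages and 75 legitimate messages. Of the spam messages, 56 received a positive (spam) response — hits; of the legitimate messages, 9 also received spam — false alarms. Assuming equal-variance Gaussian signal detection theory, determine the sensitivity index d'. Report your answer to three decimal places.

H = 56/60 = 0.9333
FA = 9/75 = 0.1200
z(H) = z(0.9333) = 1.5008
z(FA) = z(0.1200) = -1.1750
d' = z(H) − z(FA) = 1.5008 − (-1.1750) = 2.6758

d' = 2.676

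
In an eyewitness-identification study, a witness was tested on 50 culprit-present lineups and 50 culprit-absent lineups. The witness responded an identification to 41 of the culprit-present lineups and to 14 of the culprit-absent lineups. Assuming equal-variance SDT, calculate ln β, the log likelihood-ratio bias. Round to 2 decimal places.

ln β = -0.25

H = 41/50 = 0.8200
FA = 14/50 = 0.2800
z(H) = 0.915
z(FA) = -0.583
ln β = −½·[z(H)² − z(FA)²] = −0.5 × (0.837 − 0.340) = -0.2485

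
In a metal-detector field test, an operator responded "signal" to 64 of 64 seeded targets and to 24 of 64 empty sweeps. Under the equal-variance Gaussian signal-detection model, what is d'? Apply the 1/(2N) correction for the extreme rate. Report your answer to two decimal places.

d' = 2.74

The hit rate is 64/64 = 1, so apply the 1/(2N) correction: H → 1 − 1/(2·64) = 0.99219.
z(H) = z(0.99219) = 2.418
z(FA) = z(0.37500) = -0.319
d' = 2.418 − (-0.319) = 2.737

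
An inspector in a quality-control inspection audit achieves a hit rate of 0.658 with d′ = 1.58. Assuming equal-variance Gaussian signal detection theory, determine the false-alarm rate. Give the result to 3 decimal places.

false-alarm rate = 0.120

z(hit rate) = z(0.658) = 0.4070
z(FA) = z(H) − d' = 0.4070 − 1.58 = -1.1730
false-alarm rate = Φ(-1.1730) = 0.1204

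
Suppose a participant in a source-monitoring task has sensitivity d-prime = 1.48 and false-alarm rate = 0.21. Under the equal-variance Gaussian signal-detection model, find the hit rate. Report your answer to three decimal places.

z(false-alarm rate) = z(0.21) = -0.8064
z(H) = z(FA) + d' = -0.8064 + 1.48 = 0.6736
hit rate = Φ(0.6736) = 0.7497

hit rate = 0.750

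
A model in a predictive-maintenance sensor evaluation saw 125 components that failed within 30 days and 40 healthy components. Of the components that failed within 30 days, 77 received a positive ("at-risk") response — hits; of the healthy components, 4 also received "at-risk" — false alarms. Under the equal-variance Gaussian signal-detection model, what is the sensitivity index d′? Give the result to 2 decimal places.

d′ = 1.58

H = 77/125 = 0.6160
FA = 4/40 = 0.1000
z(H) = z(0.6160) = 0.295
z(FA) = z(0.1000) = -1.282
d' = z(H) − z(FA) = 0.295 − (-1.282) = 1.577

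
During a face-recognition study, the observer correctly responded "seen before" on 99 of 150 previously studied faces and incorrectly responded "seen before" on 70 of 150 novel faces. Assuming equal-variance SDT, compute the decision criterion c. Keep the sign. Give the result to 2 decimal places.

H = 99/150 = 0.6600
FA = 70/150 = 0.4667
z(H) = 0.412
z(FA) = -0.084
c = −½·[z(H) + z(FA)] = −0.5 × (0.412 + (-0.084)) = -0.164
c < 0: the observer has a liberal response bias.

c = -0.16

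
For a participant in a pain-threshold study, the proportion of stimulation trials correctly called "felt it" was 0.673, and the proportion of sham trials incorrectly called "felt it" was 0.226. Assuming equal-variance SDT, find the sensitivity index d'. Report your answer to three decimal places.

d' = 1.200

Φ⁻¹(H) = Φ⁻¹(0.673) = 0.4482
Φ⁻¹(FA) = Φ⁻¹(0.226) = -0.7521
d' = z(H) − z(FA) = 0.4482 − (-0.7521) = 1.2003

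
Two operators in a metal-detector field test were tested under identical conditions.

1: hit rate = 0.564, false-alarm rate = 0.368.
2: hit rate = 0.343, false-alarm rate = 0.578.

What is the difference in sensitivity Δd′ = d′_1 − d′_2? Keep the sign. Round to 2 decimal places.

Δd′ = 1.10

1: z(0.564) = 0.161, z(0.368) = -0.337, d' = 0.498
2: z(0.343) = -0.404, z(0.578) = 0.197, d' = -0.601
Δd' = d'_1 − d'_2 = 0.498 − (-0.601) = 1.099
1 has the higher sensitivity.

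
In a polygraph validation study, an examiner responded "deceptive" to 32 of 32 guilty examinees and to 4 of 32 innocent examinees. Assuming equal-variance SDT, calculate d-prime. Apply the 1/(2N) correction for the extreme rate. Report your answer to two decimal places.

d-prime = 3.30

The hit rate is 32/32 = 1, so apply the 1/(2N) correction: H → 1 − 1/(2·32) = 0.98438.
z(H) = z(0.98438) = 2.154
z(FA) = z(0.12500) = -1.150
d' = 2.154 − (-1.150) = 3.304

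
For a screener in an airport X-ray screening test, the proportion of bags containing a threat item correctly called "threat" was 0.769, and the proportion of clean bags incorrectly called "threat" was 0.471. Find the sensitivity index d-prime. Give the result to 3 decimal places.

d-prime = 0.808

z(H) = 0.7356
z(FA) = -0.0728
d' = z(H) − z(FA) = 0.7356 − (-0.0728) = 0.8084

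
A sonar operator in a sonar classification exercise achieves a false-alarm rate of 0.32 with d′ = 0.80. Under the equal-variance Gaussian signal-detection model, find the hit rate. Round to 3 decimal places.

hit rate = 0.630

z(false-alarm rate) = z(0.32) = -0.4677
z(H) = z(FA) + d' = -0.4677 + 0.80 = 0.3323
hit rate = Φ(0.3323) = 0.6302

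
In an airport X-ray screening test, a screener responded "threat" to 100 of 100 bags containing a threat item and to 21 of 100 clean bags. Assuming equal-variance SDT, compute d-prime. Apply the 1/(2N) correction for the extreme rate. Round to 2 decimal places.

The hit rate is 100/100 = 1, so apply the 1/(2N) correction: H → 1 − 1/(2·100) = 0.99500.
z(H) = z(0.99500) = 2.576
z(FA) = z(0.21000) = -0.806
d' = 2.576 − (-0.806) = 3.382

d-prime = 3.38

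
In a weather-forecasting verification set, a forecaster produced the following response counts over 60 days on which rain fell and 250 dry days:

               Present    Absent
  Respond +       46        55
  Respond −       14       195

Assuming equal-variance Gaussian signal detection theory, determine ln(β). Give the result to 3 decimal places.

ln β = 0.033

H = 46/60 = 0.7667
FA = 55/250 = 0.2200
Φ⁻¹(H) = Φ⁻¹(0.7667) = 0.7280
Φ⁻¹(FA) = Φ⁻¹(0.2200) = -0.7722
ln β = −½·[z(H)² − z(FA)²] = −0.5 × (0.5300 − 0.5963) = 0.03315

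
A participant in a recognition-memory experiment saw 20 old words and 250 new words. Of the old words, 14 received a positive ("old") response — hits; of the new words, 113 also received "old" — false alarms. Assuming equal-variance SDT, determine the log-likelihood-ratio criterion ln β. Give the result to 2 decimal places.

ln β = -0.13

H = 14/20 = 0.7000
FA = 113/250 = 0.4520
z(H) = 0.524
z(FA) = -0.121
ln β = −½·[z(H)² − z(FA)²] = −0.5 × (0.275 − 0.015) = -0.130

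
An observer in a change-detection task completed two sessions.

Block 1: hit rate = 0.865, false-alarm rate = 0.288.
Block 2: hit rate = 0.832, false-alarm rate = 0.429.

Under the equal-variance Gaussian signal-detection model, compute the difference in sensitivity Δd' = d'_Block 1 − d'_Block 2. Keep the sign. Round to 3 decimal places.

Block 1: z(0.865) = 1.1031, z(0.288) = -0.5592, d' = 1.6623
Block 2: z(0.832) = 0.9621, z(0.429) = -0.1789, d' = 1.1410
Δd' = d'_Block 1 − d'_Block 2 = 1.6623 − 1.1410 = 0.5213
Block 1 has the higher sensitivity.

Δd' = 0.521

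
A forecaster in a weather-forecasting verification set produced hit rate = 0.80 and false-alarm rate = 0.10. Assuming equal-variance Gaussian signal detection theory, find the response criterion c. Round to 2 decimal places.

c = 0.22

Φ⁻¹(H) = 0.842
Φ⁻¹(FA) = -1.282
c = −½·[z(H) + z(FA)] = −0.5 × (0.842 + (-1.282)) = 0.220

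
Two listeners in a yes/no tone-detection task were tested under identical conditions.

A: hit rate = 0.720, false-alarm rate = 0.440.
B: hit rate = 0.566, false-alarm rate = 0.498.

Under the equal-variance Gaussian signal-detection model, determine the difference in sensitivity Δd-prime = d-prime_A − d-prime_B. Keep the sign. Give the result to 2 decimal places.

A: z(0.720) = 0.583, z(0.440) = -0.151, d' = 0.734
B: z(0.566) = 0.166, z(0.498) = -0.005, d' = 0.171
Δd' = d'_A − d'_B = 0.734 − 0.171 = 0.563
A has the higher sensitivity.

Δd-prime = 0.56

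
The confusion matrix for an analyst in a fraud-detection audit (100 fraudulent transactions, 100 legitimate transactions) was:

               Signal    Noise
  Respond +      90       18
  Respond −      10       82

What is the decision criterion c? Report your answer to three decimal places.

H = 90/100 = 0.9000
FA = 18/100 = 0.1800
Φ⁻¹(0.9000) = 1.2816, Φ⁻¹(0.1800) = -0.9154
c = −½·[z(H) + z(FA)] = −0.5 × (1.2816 + (-0.9154)) = -0.1831
c < 0: the analyst has a liberal response bias.

c = -0.183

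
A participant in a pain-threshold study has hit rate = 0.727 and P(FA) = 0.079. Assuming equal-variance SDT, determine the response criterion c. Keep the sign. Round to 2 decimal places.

z(0.727) = 0.604, z(0.079) = -1.412
c = −½·[z(H) + z(FA)] = −0.5 × (0.604 + (-1.412)) = 0.404
c > 0: the participant has a conservative response bias.

c = 0.40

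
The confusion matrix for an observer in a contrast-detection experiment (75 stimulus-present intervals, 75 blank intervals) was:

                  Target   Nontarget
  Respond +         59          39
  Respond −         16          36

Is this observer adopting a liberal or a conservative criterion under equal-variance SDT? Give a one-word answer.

z(H) = 0.795, z(FA) = 0.050
c = −½·(z(H) + z(FA)) = -0.4225
c < 0 → liberal criterion (biased toward responding “yes”).

liberal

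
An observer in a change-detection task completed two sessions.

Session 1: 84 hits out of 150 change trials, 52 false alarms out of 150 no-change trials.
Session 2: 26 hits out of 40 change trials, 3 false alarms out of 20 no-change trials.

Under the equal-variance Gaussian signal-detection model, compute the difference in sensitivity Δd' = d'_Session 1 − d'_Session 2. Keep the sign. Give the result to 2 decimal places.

Session 1: z(0.5600) = 0.151, z(0.3467) = -0.394, d' = 0.545
Session 2: z(0.6500) = 0.385, z(0.1500) = -1.036, d' = 1.421
Δd' = d'_Session 1 − d'_Session 2 = 0.545 − 1.421 = -0.876
Session 2 has the higher sensitivity.

Δd' = -0.88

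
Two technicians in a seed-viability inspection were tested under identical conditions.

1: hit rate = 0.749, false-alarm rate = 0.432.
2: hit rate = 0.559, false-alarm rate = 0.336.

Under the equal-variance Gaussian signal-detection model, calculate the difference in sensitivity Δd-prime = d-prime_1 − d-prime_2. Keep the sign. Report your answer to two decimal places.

Δd-prime = 0.27

1: z(0.749) = 0.671, z(0.432) = -0.171, d' = 0.842
2: z(0.559) = 0.148, z(0.336) = -0.423, d' = 0.571
Δd' = d'_1 − d'_2 = 0.842 − 0.571 = 0.271
1 has the higher sensitivity.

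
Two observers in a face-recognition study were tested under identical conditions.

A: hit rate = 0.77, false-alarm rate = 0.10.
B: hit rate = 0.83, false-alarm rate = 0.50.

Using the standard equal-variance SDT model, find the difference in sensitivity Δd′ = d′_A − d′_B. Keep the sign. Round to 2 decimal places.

A: z(0.77) = 0.739, z(0.10) = -1.282, d' = 2.021
B: z(0.83) = 0.954, z(0.50) = 0.000, d' = 0.954
Δd' = d'_A − d'_B = 2.021 − 0.954 = 1.067
A has the higher sensitivity.

Δd′ = 1.07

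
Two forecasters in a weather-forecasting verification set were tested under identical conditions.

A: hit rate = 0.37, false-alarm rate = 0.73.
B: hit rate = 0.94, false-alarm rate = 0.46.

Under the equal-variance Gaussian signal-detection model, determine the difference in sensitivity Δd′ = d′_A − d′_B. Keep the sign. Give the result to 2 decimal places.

Δd′ = -2.60

A: z(0.37) = -0.332, z(0.73) = 0.613, d' = -0.945
B: z(0.94) = 1.555, z(0.46) = -0.100, d' = 1.655
Δd' = d'_A − d'_B = -0.945 − 1.655 = -2.600
B has the higher sensitivity.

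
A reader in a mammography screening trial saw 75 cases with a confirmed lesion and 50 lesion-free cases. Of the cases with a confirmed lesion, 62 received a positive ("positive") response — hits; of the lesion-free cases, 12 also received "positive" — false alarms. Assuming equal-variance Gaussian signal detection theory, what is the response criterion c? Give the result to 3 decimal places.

H = 62/75 = 0.8267
FA = 12/50 = 0.2400
Φ⁻¹(H) = Φ⁻¹(0.8267) = 0.9412
Φ⁻¹(FA) = Φ⁻¹(0.2400) = -0.7063
c = −½·[z(H) + z(FA)] = −0.5 × (0.9412 + (-0.7063)) = -0.11745

c = -0.117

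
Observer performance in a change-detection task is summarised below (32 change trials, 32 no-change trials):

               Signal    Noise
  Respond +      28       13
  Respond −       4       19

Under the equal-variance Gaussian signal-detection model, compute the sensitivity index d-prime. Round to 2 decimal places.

H = 28/32 = 0.8750
FA = 13/32 = 0.4062
z(H) = z(0.8750) = 1.1503
z(FA) = z(0.4062) = -0.2373
d' = z(H) − z(FA) = 1.1503 − (-0.2373) = 1.3876

d-prime = 1.39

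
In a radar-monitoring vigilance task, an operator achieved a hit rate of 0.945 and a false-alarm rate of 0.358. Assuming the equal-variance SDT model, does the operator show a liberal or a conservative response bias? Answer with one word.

liberal

z(H) = 1.598, z(FA) = -0.364
c = −½·(z(H) + z(FA)) = -0.617
c < 0 → liberal criterion (biased toward responding “yes”).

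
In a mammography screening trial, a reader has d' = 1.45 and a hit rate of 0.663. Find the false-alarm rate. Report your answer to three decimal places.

z(hit rate) = z(0.663) = 0.4207
z(FA) = z(H) − d' = 0.4207 − 1.45 = -1.0293
false-alarm rate = Φ(-1.0293) = 0.1517

false-alarm rate = 0.152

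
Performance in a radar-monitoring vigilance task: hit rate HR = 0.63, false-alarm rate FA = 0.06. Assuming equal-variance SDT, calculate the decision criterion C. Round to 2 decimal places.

C = 0.61

Φ⁻¹(H) = 0.332
Φ⁻¹(FA) = -1.555
c = −½·[z(H) + z(FA)] = −0.5 × (0.332 + (-1.555)) = 0.6115
c > 0: the operator has a conservative response bias.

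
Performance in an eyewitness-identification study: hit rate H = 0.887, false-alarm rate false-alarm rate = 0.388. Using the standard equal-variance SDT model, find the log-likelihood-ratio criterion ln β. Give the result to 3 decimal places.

ln β = -0.692

Φ⁻¹(0.887) = 1.2107, Φ⁻¹(0.388) = -0.2845
ln β = −½·[z(H)² − z(FA)²] = −0.5 × (1.4658 − 0.0809) = -0.69245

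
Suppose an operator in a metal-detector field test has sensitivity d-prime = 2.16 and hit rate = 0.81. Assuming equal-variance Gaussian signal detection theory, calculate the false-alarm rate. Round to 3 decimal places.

false-alarm rate = 0.100

z(hit rate) = z(0.81) = 0.8779
z(FA) = z(H) − d' = 0.8779 − 2.16 = -1.2821
false-alarm rate = Φ(-1.2821) = 0.0999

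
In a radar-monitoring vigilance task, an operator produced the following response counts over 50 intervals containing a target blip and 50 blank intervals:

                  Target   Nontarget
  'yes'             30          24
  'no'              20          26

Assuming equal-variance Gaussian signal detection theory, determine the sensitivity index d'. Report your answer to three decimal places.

d' = 0.304

H = 30/50 = 0.6000
FA = 24/50 = 0.4800
z(H) = z(0.6000) = 0.2533
z(FA) = z(0.4800) = -0.0502
d' = z(H) − z(FA) = 0.2533 − (-0.0502) = 0.3035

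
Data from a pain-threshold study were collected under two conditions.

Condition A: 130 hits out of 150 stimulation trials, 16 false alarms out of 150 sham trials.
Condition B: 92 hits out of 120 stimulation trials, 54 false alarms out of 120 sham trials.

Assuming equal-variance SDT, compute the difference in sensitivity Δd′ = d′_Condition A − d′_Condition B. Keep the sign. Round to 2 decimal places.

Condition A: z(0.8667) = 1.111, z(0.1067) = -1.244, d' = 2.355
Condition B: z(0.7667) = 0.728, z(0.4500) = -0.126, d' = 0.854
Δd' = d'_Condition A − d'_Condition B = 2.355 − 0.854 = 1.501
Condition A has the higher sensitivity.

Δd′ = 1.50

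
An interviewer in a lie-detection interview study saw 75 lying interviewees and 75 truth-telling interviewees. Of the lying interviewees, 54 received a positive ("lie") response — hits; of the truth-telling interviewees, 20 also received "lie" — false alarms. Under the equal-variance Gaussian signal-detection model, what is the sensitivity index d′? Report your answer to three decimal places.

d′ = 1.206

H = 54/75 = 0.7200
FA = 20/75 = 0.2667
z(H) = 0.5828
z(FA) = -0.6228
d' = z(H) − z(FA) = 0.5828 − (-0.6228) = 1.2056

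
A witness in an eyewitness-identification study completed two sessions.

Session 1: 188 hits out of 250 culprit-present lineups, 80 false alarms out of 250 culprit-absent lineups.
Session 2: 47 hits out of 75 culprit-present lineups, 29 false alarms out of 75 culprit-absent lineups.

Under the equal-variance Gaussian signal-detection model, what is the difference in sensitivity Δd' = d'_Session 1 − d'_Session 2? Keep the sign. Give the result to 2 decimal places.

Δd' = 0.54

Session 1: z(0.7520) = 0.681, z(0.3200) = -0.468, d' = 1.149
Session 2: z(0.6267) = 0.323, z(0.3867) = -0.288, d' = 0.611
Δd' = d'_Session 1 − d'_Session 2 = 1.149 − 0.611 = 0.538
Session 1 has the higher sensitivity.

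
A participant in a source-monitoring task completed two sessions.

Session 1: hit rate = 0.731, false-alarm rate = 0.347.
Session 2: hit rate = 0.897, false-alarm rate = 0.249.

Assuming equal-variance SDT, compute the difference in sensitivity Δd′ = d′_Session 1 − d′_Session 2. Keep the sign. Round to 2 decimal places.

Session 1: z(0.731) = 0.616, z(0.347) = -0.393, d' = 1.009
Session 2: z(0.897) = 1.265, z(0.249) = -0.678, d' = 1.943
Δd' = d'_Session 1 − d'_Session 2 = 1.009 − 1.943 = -0.934
Session 2 has the higher sensitivity.

Δd′ = -0.93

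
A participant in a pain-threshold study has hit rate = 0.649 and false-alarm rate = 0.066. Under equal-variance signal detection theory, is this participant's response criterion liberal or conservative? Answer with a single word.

conservative

z(H) = 0.383, z(FA) = -1.506
c = −½·(z(H) + z(FA)) = 0.5615
c > 0 → conservative criterion (biased toward responding “no”).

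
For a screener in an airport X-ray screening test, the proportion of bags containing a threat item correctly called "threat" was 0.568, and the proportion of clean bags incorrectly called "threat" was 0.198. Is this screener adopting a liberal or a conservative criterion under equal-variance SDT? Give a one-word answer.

z(H) = 0.171, z(FA) = -0.849
c = −½·(z(H) + z(FA)) = 0.339
c > 0 → conservative criterion (biased toward responding “no”).

conservative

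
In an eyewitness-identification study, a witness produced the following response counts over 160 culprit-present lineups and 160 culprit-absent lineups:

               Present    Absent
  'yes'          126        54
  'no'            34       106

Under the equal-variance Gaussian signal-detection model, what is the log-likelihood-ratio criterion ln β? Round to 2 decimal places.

ln β = -0.23

H = 126/160 = 0.7875
FA = 54/160 = 0.3375
z(H) = z(0.7875) = 0.798
z(FA) = z(0.3375) = -0.419
ln β = −½·[z(H)² − z(FA)²] = −0.5 × (0.637 − 0.176) = -0.2305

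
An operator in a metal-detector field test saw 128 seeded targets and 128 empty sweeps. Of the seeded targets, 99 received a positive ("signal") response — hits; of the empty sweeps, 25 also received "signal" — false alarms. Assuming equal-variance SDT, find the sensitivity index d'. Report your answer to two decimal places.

H = 99/128 = 0.7734
FA = 25/128 = 0.1953
z(0.7734) = 0.750, z(0.1953) = -0.859
d' = z(H) − z(FA) = 0.750 − (-0.859) = 1.609

d' = 1.61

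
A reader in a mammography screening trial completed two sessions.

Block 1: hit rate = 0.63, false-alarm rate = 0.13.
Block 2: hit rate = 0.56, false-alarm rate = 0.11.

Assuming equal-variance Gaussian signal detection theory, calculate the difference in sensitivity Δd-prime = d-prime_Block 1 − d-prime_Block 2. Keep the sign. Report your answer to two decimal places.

Δd-prime = 0.08

Block 1: z(0.63) = 0.332, z(0.13) = -1.126, d' = 1.458
Block 2: z(0.56) = 0.151, z(0.11) = -1.227, d' = 1.378
Δd' = d'_Block 1 − d'_Block 2 = 1.458 − 1.378 = 0.080
Block 1 has the higher sensitivity.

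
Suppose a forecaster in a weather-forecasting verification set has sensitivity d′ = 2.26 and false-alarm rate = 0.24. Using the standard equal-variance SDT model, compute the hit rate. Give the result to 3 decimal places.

z(false-alarm rate) = z(0.24) = -0.7063
z(H) = z(FA) + d' = -0.7063 + 2.26 = 1.5537
hit rate = Φ(1.5537) = 0.9399

hit rate = 0.940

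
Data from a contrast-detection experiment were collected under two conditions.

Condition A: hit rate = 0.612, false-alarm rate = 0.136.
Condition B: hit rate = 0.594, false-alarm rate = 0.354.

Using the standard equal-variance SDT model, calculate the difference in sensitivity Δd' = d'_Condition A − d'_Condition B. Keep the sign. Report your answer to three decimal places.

Δd' = 0.771

Condition A: z(0.612) = 0.2845, z(0.136) = -1.0985, d' = 1.3830
Condition B: z(0.594) = 0.2378, z(0.354) = -0.3745, d' = 0.6123
Δd' = d'_Condition A − d'_Condition B = 1.3830 − 0.6123 = 0.7707
Condition A has the higher sensitivity.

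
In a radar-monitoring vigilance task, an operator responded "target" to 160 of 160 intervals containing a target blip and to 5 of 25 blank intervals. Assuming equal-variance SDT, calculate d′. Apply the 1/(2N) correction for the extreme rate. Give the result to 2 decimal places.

d′ = 3.58

The hit rate is 160/160 = 1, so apply the 1/(2N) correction: H → 1 − 1/(2·160) = 0.99687.
z(H) = z(0.99687) = 2.734
z(FA) = z(0.20000) = -0.842
d' = 2.734 − (-0.842) = 3.576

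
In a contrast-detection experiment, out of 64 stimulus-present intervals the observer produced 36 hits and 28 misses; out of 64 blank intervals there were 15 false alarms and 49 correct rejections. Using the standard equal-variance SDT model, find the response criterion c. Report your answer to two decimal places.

c = 0.28

H = 36/64 = 0.5625
FA = 15/64 = 0.2344
Φ⁻¹(0.5625) = 0.1573, Φ⁻¹(0.2344) = -0.7244
c = −½·[z(H) + z(FA)] = −0.5 × (0.1573 + (-0.7244)) = 0.28355
c > 0: the observer has a conservative response bias.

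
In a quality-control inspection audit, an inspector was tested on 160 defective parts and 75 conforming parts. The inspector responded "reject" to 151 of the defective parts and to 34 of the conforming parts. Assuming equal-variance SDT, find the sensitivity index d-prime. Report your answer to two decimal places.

H = 151/160 = 0.9437
FA = 34/75 = 0.4533
Φ⁻¹(H) = 1.587
Φ⁻¹(FA) = -0.117
d' = z(H) − z(FA) = 1.587 − (-0.117) = 1.704

d-prime = 1.70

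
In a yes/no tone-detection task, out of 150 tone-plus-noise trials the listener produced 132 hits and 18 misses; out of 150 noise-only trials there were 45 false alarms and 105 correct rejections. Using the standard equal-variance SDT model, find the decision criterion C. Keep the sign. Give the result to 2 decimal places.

C = -0.33

H = 132/150 = 0.8800
FA = 45/150 = 0.3000
Φ⁻¹(0.8800) = 1.175, Φ⁻¹(0.3000) = -0.524
c = −½·[z(H) + z(FA)] = −0.5 × (1.175 + (-0.524)) = -0.3255
c < 0: the listener has a liberal response bias.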